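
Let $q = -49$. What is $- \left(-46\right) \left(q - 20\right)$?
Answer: $-3174$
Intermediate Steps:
$- \left(-46\right) \left(q - 20\right) = - \left(-46\right) \left(-49 - 20\right) = - \left(-46\right) \left(-69\right) = \left(-1\right) 3174 = -3174$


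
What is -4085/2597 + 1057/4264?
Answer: -14673411/11073608 ≈ -1.3251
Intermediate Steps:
-4085/2597 + 1057/4264 = -14673411/11073608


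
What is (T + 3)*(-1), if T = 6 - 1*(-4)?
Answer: -13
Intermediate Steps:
T = 10 (T = 6 + 4 = 10)
(T + 3)*(-1) = (10 + 3)*(-1) = 13*(-1) = -13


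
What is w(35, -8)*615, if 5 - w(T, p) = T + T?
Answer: -39975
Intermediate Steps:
w(T, p) = 5 - 2*T (w(T, p) = 5 - (T + T) = 5 - 2*T)
w(35, -8)*615 = (5 - 2*35)*615 = (5 - 70)*615 = -65*615 = -39975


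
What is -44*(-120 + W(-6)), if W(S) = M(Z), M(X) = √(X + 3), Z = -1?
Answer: 5280 - 44*√2 ≈ 5217.8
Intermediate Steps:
M(X) = √(3 + X)
W(S) = √2 (W(S) = √(3 - 1) = √2)
-44*(-120 + W(-6)) = -44*(-120 + √2) = 5280 - 44*√2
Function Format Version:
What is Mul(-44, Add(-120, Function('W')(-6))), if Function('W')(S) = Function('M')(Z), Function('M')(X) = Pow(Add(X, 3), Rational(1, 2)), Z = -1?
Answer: Add(5280, Mul(-44, Pow(2, Rational(1, 2)))) ≈ 5217.8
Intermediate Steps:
Function('M')(X) = Pow(Add(3, X), Rational(1, 2))
Function('W')(S) = Pow(2, Rational(1, 2)) (Function('W')(S) = Pow(Add(3, -1), Rational(1, 2)) = Pow(2, Rational(1, 2)))
Mul(-44, Add(-120, Function('W')(-6))) = Mul(-44, Add(-120, Pow(2, Rational(1, 2)))) = Add(5280, Mul(-44, Pow(2, Rational(1, 2))))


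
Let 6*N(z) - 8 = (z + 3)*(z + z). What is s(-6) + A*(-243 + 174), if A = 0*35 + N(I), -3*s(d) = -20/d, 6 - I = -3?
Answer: -23194/9 ≈ -2577.1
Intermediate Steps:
I = 9 (I = 6 - 1*(-3) = 6 + 3 = 9)
s(d) = 20/(3*d) (s(d) = -(-20)/(3*d) = 20/(3*d))
N(z) = 4/3 + z*(3 + z)/3 (N(z) = 4/3 + ((z + 3)*(z + z))/6 = 4/3 + ((3 + z)*(2*z))/6 = 4/3 + (2*z*(3 + z))/6 = 4/3 + z*(3 + z)/3)
A = 112/3 (A = 0*35 + (4/3 + 9 + (⅓)*9²) = 0 + (4/3 + 9 + (⅓)*81) = 0 + (4/3 + 9 + 27) = 0 + 112/3 = 112/3 ≈ 37.333)
s(-6) + A*(-243 + 174) = (20/3)/(-6) + 112*(-243 + 174)/3 = (20/3)*(-⅙) + (112/3)*(-69) = -10/9 - 2576 = -23194/9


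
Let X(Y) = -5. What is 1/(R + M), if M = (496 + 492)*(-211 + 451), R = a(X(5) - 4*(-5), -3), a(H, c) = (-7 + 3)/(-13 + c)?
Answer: 4/948481 ≈ 4.2173e-6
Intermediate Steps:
a(H, c) = -4/(-13 + c)
R = ¼ (R = -4/(-13 - 3) = -4/(-16) = -4*(-1/16) = ¼ ≈ 0.25000)
M = 237120 (M = 988*240 = 237120)
1/(R + M) = 1/(¼ + 237120) = 1/(948481/4) = 4/948481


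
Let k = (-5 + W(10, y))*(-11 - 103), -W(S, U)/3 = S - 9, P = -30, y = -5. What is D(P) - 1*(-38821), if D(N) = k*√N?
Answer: 38821 + 912*I*√30 ≈ 38821.0 + 4995.2*I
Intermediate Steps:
W(S, U) = 27 - 3*S (W(S, U) = -3*(S - 9) = -3*(-9 + S) = 27 - 3*S)
k = 912 (k = (-5 + (27 - 3*10))*(-11 - 103) = (-5 + (27 - 30))*(-114) = (-5 - 3)*(-114) = -8*(-114) = 912)
D(N) = 912*√N
D(P) - 1*(-38821) = 912*√(-30) - 1*(-38821) = 912*(I*√30) + 38821 = 912*I*√30 + 38821 = 38821 + 912*I*√30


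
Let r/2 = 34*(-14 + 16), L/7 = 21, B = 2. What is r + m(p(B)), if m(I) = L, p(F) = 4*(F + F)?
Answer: 283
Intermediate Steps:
L = 147 (L = 7*21 = 147)
p(F) = 8*F (p(F) = 4*(2*F) = 8*F)
m(I) = 147
r = 136 (r = 2*(34*(-14 + 16)) = 2*(34*2) = 2*68 = 136)
r + m(p(B)) = 136 + 147 = 283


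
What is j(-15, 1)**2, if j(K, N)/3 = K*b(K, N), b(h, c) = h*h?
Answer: 102515625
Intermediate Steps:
b(h, c) = h**2
j(K, N) = 3*K**3 (j(K, N) = 3*(K*K**2) = 3*K**3)
j(-15, 1)**2 = (3*(-15)**3)**2 = (3*(-3375))**2 = (-10125)**2 = 102515625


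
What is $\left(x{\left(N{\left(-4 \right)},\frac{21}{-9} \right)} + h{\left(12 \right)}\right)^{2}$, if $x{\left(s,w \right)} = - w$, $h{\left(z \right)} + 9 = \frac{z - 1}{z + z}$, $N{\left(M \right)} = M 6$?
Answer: $\frac{22201}{576} \approx 38.543$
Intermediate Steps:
$N{\left(M \right)} = 6 M$
$h{\left(z \right)} = -9 + \frac{-1 + z}{2 z}$ ($h{\left(z \right)} = -9 + \frac{z - 1}{z + z} = -9 + \frac{-1 + z}{2 z}$)
$\left(x{\left(N{\left(-4 \right)},\frac{21}{-9} \right)} + h{\left(12 \right)}\right)^{2} = \left(- \frac{21}{-9} + \frac{-1 - 204}{2 \cdot 12}\right)^{2} = \left(- \frac{21 \left(-1\right)}{9} + \frac{1}{2} \cdot \frac{1}{12} \left(-1 - 204\right)\right)^{2} = \left(\left(-1\right) \left(- \frac{7}{3}\right) + \frac{1}{2} \cdot \frac{1}{12} \left(-205\right)\right)^{2} = \left(\frac{7}{3} - \frac{205}{24}\right)^{2} = \left(- \frac{149}{24}\right)^{2} = \frac{22201}{576}$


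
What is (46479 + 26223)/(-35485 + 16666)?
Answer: -8078/2091 ≈ -3.8632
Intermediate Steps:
(46479 + 26223)/(-35485 + 16666) = 72702/(-18819) = 72702*(-1/18819) = -8078/2091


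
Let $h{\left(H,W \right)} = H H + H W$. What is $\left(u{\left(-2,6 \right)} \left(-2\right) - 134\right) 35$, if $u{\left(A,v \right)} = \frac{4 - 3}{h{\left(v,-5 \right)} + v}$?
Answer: $- \frac{28175}{6} \approx -4695.8$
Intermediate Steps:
$h{\left(H,W \right)} = H^{2} + H W$
$u{\left(A,v \right)} = \frac{1}{v + v \left(-5 + v\right)}$ ($u{\left(A,v \right)} = \frac{4 - 3}{v \left(v - 5\right) + v} = 1 \frac{1}{v \left(-5 + v\right) + v} = 1 \frac{1}{v + v \left(-5 + v\right)} = \frac{1}{v + v \left(-5 + v\right)}$)
$\left(u{\left(-2,6 \right)} \left(-2\right) - 134\right) 35 = \left(\frac{1}{6 \left(-4 + 6\right)} \left(-2\right) - 134\right) 35 = \left(\frac{1}{6 \cdot 2} \left(-2\right) - 134\right) 35 = \left(\frac{1}{6} \cdot \frac{1}{2} \left(-2\right) - 134\right) 35 = \left(\frac{1}{12} \left(-2\right) - 134\right) 35 = \left(- \frac{1}{6} - 134\right) 35 = \left(- \frac{805}{6}\right) 35 = - \frac{28175}{6}$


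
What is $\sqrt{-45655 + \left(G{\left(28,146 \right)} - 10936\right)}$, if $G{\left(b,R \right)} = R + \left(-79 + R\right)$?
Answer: $i \sqrt{56378} \approx 237.44 i$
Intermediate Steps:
$G{\left(b,R \right)} = -79 + 2 R$
$\sqrt{-45655 + \left(G{\left(28,146 \right)} - 10936\right)} = \sqrt{-45655 + \left(\left(-79 + 2 \cdot 146\right) - 10936\right)} = \sqrt{-45655 + \left(\left(-79 + 292\right) - 10936\right)} = \sqrt{-45655 + \left(213 - 10936\right)} = \sqrt{-45655 - 10723} = \sqrt{-56378} = i \sqrt{56378}$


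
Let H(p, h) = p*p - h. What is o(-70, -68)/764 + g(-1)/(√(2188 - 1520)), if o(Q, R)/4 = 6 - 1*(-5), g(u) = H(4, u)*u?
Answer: 11/191 - 17*√167/334 ≈ -0.60016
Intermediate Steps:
H(p, h) = p² - h
g(u) = u*(16 - u) (g(u) = (4² - u)*u = (16 - u)*u = u*(16 - u))
o(Q, R) = 44 (o(Q, R) = 4*(6 - 1*(-5)) = 4*(6 + 5) = 4*11 = 44)
o(-70, -68)/764 + g(-1)/(√(2188 - 1520)) = 44/764 + (-(16 - 1*(-1)))/(√(2188 - 1520)) = 44*(1/764) + (-(16 + 1))/(√668) = 11/191 + (-1*17)/((2*√167)) = 11/191 - 17*√167/334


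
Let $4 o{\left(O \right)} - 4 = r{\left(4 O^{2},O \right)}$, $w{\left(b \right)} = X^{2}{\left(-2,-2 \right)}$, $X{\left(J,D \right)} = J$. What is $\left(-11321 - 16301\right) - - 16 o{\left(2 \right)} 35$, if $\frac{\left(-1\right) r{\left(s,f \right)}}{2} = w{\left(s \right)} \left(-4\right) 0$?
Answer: $-27062$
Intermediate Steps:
$w{\left(b \right)} = 4$ ($w{\left(b \right)} = \left(-2\right)^{2} = 4$)
$r{\left(s,f \right)} = 0$ ($r{\left(s,f \right)} = - 2 \cdot 4 \left(-4\right) 0 = - 2 \left(\left(-16\right) 0\right) = \left(-2\right) 0 = 0$)
$o{\left(O \right)} = 1$ ($o{\left(O \right)} = 1 + \frac{1}{4} \cdot 0 = 1 + 0 = 1$)
$\left(-11321 - 16301\right) - - 16 o{\left(2 \right)} 35 = \left(-11321 - 16301\right) - \left(-16\right) 1 \cdot 35 = \left(-11321 - 16301\right) - \left(-16\right) 35 = -27622 - -560 = -27622 + 560 = -27062$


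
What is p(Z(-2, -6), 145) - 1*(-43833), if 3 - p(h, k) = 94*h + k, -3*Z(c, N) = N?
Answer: 43503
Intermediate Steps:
Z(c, N) = -N/3
p(h, k) = 3 - k - 94*h (p(h, k) = 3 - (94*h + k) = 3 - (k + 94*h) = 3 + (-k - 94*h) = 3 - k - 94*h)
p(Z(-2, -6), 145) - 1*(-43833) = (3 - 1*145 - (-94)*(-6)/3) - 1*(-43833) = (3 - 145 - 94*2) + 43833 = (3 - 145 - 188) + 43833 = -330 + 43833 = 43503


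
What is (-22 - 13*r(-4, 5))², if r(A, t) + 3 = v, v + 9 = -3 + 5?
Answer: 11664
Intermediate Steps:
v = -7 (v = -9 + (-3 + 5) = -9 + 2 = -7)
r(A, t) = -10 (r(A, t) = -3 - 7 = -10)
(-22 - 13*r(-4, 5))² = (-22 - 13*(-10))² = (-22 + 130)² = 108² = 11664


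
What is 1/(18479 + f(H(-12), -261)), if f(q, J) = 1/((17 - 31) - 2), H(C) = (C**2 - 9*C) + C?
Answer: 16/295663 ≈ 5.4116e-5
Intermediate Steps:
H(C) = C**2 - 8*C
f(q, J) = -1/16 (f(q, J) = 1/(-14 - 2) = 1/(-16) = -1/16)
1/(18479 + f(H(-12), -261)) = 1/(18479 - 1/16) = 1/(295663/16) = 16/295663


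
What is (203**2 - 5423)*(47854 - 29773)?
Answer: 647046666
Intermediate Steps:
(203**2 - 5423)*(47854 - 29773) = (41209 - 5423)*18081 = 35786*18081 = 647046666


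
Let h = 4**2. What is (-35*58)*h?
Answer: -32480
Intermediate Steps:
h = 16
(-35*58)*h = -35*58*16 = -2030*16 = -32480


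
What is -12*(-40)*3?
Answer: 1440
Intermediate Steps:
-12*(-40)*3 = 480*3 = 1440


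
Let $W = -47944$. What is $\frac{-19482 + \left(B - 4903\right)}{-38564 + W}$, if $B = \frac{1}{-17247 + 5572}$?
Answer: $\frac{7908191}{28055025} \approx 0.28188$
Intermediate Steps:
$B = - \frac{1}{11675}$ ($B = \frac{1}{-11675} = - \frac{1}{11675} \approx -8.5653 \cdot 10^{-5}$)
$\frac{-19482 + \left(B - 4903\right)}{-38564 + W} = \frac{-19482 - \frac{57242526}{11675}}{-38564 - 47944} = \frac{-19482 - \frac{57242526}{11675}}{-86508} = \left(-19482 - \frac{57242526}{11675}\right) \left(- \frac{1}{86508}\right) = \left(- \frac{284694876}{11675}\right) \left(- \frac{1}{86508}\right) = \frac{7908191}{28055025}$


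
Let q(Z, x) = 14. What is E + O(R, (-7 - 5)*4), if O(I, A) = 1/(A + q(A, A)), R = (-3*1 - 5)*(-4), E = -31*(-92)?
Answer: 96967/34 ≈ 2852.0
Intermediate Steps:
E = 2852
R = 32 (R = (-3 - 5)*(-4) = -8*(-4) = 32)
O(I, A) = 1/(14 + A) (O(I, A) = 1/(A + 14) = 1/(14 + A))
E + O(R, (-7 - 5)*4) = 2852 + 1/(14 + (-7 - 5)*4) = 2852 + 1/(14 - 12*4) = 2852 + 1/(14 - 48) = 2852 + 1/(-34) = 2852 - 1/34 = 96967/34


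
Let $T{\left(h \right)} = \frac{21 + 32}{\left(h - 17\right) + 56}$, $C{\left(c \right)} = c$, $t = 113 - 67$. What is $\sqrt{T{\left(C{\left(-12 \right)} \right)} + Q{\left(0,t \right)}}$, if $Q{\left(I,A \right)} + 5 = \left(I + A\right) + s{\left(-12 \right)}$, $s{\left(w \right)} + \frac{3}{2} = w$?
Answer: $\frac{\sqrt{9546}}{18} \approx 5.428$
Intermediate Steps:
$s{\left(w \right)} = - \frac{3}{2} + w$
$t = 46$
$Q{\left(I,A \right)} = - \frac{37}{2} + A + I$ ($Q{\left(I,A \right)} = -5 - \left(\frac{27}{2} - A - I\right) = -5 + \left(- \frac{27}{2} + A + I\right) = - \frac{37}{2} + A + I$)
$T{\left(h \right)} = \frac{53}{39 + h}$ ($T{\left(h \right)} = \frac{53}{\left(-17 + h\right) + 56} = \frac{53}{39 + h}$)
$\sqrt{T{\left(C{\left(-12 \right)} \right)} + Q{\left(0,t \right)}} = \sqrt{\frac{53}{39 - 12} + \left(- \frac{37}{2} + 46 + 0\right)} = \sqrt{\frac{53}{27} + \frac{55}{2}} = \sqrt{\frac{1591}{54}} = \frac{\sqrt{9546}}{18}$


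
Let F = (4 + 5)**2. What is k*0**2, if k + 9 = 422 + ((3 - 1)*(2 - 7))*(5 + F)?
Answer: 0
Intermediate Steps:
F = 81 (F = 9**2 = 81)
k = -447 (k = -9 + (422 + ((3 - 1)*(2 - 7))*(5 + 81)) = -9 + (422 + (2*(-5))*86) = -9 + (422 - 10*86) = -9 + (422 - 860) = -9 - 438 = -447)
k*0**2 = -447*0**2 = -447*0 = 0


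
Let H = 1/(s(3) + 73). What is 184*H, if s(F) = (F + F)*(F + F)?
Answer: 184/109 ≈ 1.6881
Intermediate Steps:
s(F) = 4*F² (s(F) = (2*F)*(2*F) = 4*F²)
H = 1/109 (H = 1/(4*3² + 73) = 1/(4*9 + 73) = 1/(36 + 73) = 1/109 ≈ 0.0091743)
184*H = 184*(1/109) = 184/109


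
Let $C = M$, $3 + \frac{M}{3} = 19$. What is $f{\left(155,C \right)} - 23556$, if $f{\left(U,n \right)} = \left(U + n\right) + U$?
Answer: $-23198$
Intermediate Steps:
$M = 48$ ($M = -9 + 3 \cdot 19 = -9 + 57 = 48$)
$C = 48$
$f{\left(U,n \right)} = n + 2 U$
$f{\left(155,C \right)} - 23556 = \left(48 + 2 \cdot 155\right) - 23556 = \left(48 + 310\right) - 23556 = 358 - 23556 = -23198$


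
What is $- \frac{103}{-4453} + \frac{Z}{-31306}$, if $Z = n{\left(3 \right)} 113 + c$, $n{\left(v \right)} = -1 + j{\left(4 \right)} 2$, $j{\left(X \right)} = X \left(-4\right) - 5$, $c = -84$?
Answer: $\frac{25235697}{139405618} \approx 0.18102$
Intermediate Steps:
$j{\left(X \right)} = -5 - 4 X$ ($j{\left(X \right)} = - 4 X - 5 = -5 - 4 X$)
$n{\left(v \right)} = -43$ ($n{\left(v \right)} = -1 + \left(-5 - 16\right) 2 = -1 - 42 = -43$)
$Z = -4943$ ($Z = \left(-43\right) 113 - 84 = -4859 - 84 = -4943$)
$- \frac{103}{-4453} + \frac{Z}{-31306} = - \frac{103}{-4453} - \frac{4943}{-31306} = \left(-103\right) \left(- \frac{1}{4453}\right) - - \frac{4943}{31306} = \frac{103}{4453} + \frac{4943}{31306} = \frac{25235697}{139405618}$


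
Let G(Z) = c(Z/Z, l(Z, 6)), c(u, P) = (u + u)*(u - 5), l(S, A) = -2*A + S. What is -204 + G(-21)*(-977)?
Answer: 7612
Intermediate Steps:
l(S, A) = S - 2*A
c(u, P) = 2*u*(-5 + u) (c(u, P) = (2*u)*(-5 + u) = 2*u*(-5 + u))
G(Z) = -8 (G(Z) = 2*(Z/Z)*(-5 + Z/Z) = 2*1*(-5 + 1) = 2*1*(-4) = -8)
-204 + G(-21)*(-977) = -204 - 8*(-977) = -204 + 7816 = 7612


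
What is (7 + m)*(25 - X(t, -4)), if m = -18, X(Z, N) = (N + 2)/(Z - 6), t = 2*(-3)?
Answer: -1639/6 ≈ -273.17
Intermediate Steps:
t = -6
X(Z, N) = (2 + N)/(-6 + Z)
(7 + m)*(25 - X(t, -4)) = (7 - 18)*(25 - (2 - 4)/(-6 - 6)) = -11*(25 - (-2)/(-12)) = -11*(25 - (-1)*(-2)/12) = -11*(25 - 1*⅙) = -11*(25 - ⅙) = -11*149/6 = -1639/6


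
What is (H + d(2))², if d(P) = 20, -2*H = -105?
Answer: 21025/4 ≈ 5256.3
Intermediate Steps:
H = 105/2 (H = -½*(-105) = 105/2 ≈ 52.500)
(H + d(2))² = (105/2 + 20)² = (145/2)² = 21025/4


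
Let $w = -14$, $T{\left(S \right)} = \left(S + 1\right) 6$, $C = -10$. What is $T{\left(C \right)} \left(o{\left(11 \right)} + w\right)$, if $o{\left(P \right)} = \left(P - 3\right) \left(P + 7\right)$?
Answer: $-7020$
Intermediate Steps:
$o{\left(P \right)} = \left(-3 + P\right) \left(7 + P\right)$
$T{\left(S \right)} = 6 + 6 S$ ($T{\left(S \right)} = \left(1 + S\right) 6 = 6 + 6 S$)
$T{\left(C \right)} \left(o{\left(11 \right)} + w\right) = \left(6 + 6 \left(-10\right)\right) \left(\left(-21 + 11^{2} + 4 \cdot 11\right) - 14\right) = \left(6 - 60\right) \left(\left(-21 + 121 + 44\right) - 14\right) = - 54 \left(144 - 14\right) = \left(-54\right) 130 = -7020$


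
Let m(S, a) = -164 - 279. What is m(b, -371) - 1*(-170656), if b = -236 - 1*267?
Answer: 170213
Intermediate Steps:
b = -503 (b = -236 - 267 = -503)
m(S, a) = -443
m(b, -371) - 1*(-170656) = -443 - 1*(-170656) = -443 + 170656 = 170213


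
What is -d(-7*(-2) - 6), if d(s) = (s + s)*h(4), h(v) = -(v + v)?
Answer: 128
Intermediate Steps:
h(v) = -2*v
d(s) = -16*s (d(s) = (s + s)*(-2*4) = (2*s)*(-8) = -16*s)
-d(-7*(-2) - 6) = -(-16)*(-7*(-2) - 6) = -(-16)*(14 - 6) = -(-16)*8 = -1*(-128) = 128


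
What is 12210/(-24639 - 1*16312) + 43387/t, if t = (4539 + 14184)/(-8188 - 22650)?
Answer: -54791368706836/766725573 ≈ -71462.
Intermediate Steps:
t = -18723/30838 (t = 18723/(-30838) = 18723*(-1/30838) = -18723/30838 ≈ -0.60714)
12210/(-24639 - 1*16312) + 43387/t = 12210/(-24639 - 1*16312) + 43387/(-18723/30838) = 12210/(-24639 - 16312) + 43387*(-30838/18723) = 12210/(-40951) - 1337968306/18723 = 12210*(-1/40951) - 1337968306/18723 = -12210/40951 - 1337968306/18723 = -54791368706836/766725573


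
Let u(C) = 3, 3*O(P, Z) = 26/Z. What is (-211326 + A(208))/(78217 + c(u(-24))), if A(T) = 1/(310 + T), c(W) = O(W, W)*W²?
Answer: -109466867/40529874 ≈ -2.7009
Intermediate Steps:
O(P, Z) = 26/(3*Z) (O(P, Z) = (26/Z)/3 = 26/(3*Z))
c(W) = 26*W/3 (c(W) = (26/(3*W))*W² = 26*W/3)
(-211326 + A(208))/(78217 + c(u(-24))) = (-211326 + 1/(310 + 208))/(78217 + (26/3)*3) = (-211326 + 1/518)/(78217 + 26) = (-211326 + 1/518)/78243 = -109466867/518*1/78243 = -109466867/40529874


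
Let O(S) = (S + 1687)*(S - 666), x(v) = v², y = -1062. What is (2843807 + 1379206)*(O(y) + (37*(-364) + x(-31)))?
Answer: -4613671263591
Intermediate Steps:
O(S) = (-666 + S)*(1687 + S) (O(S) = (1687 + S)*(-666 + S) = (-666 + S)*(1687 + S))
(2843807 + 1379206)*(O(y) + (37*(-364) + x(-31))) = (2843807 + 1379206)*((-1123542 + (-1062)² + 1021*(-1062)) + (37*(-364) + (-31)²)) = 4223013*((-1123542 + 1127844 - 1084302) + (-13468 + 961)) = 4223013*(-1080000 - 12507) = 4223013*(-1092507) = -4613671263591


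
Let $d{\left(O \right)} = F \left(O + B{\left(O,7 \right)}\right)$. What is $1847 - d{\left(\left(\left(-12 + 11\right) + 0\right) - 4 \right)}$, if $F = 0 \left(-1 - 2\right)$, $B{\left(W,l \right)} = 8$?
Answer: $1847$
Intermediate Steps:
$F = 0$ ($F = 0 \left(-3\right) = 0$)
$d{\left(O \right)} = 0$ ($d{\left(O \right)} = 0 \left(O + 8\right) = 0 \left(8 + O\right) = 0$)
$1847 - d{\left(\left(\left(-12 + 11\right) + 0\right) - 4 \right)} = 1847 - 0 = 1847 + 0 = 1847$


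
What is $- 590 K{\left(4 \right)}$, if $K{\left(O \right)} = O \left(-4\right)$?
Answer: $9440$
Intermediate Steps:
$K{\left(O \right)} = - 4 O$
$- 590 K{\left(4 \right)} = - 590 \left(\left(-4\right) 4\right) = \left(-590\right) \left(-16\right) = 9440$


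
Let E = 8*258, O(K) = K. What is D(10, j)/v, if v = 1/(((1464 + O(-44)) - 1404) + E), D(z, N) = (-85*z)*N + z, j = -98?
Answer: 173284800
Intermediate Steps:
E = 2064
D(z, N) = z - 85*N*z (D(z, N) = -85*N*z + z = z - 85*N*z)
v = 1/2080 (v = 1/(((1464 - 44) - 1404) + 2064) = 1/((1420 - 1404) + 2064) = 1/(16 + 2064) = 1/2080 ≈ 0.00048077)
D(10, j)/v = (10*(1 - 85*(-98)))/(1/2080) = (10*(1 + 8330))*2080 = (10*8331)*2080 = 83310*2080 = 173284800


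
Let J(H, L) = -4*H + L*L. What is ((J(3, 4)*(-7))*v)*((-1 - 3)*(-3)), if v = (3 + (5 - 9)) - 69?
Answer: 23520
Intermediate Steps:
J(H, L) = L² - 4*H (J(H, L) = -4*H + L² = L² - 4*H)
v = -70 (v = (3 - 4) - 69 = -1 - 69 = -70)
((J(3, 4)*(-7))*v)*((-1 - 3)*(-3)) = (((4² - 4*3)*(-7))*(-70))*((-1 - 3)*(-3)) = (((16 - 12)*(-7))*(-70))*(-4*(-3)) = ((4*(-7))*(-70))*12 = -28*(-70)*12 = 1960*12 = 23520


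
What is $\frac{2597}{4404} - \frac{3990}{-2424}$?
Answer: $\frac{497231}{222402} \approx 2.2357$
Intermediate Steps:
$\frac{2597}{4404} - \frac{3990}{-2424} = 2597 \cdot \frac{1}{4404} - - \frac{665}{404} = \frac{2597}{4404} + \frac{665}{404} = \frac{497231}{222402}$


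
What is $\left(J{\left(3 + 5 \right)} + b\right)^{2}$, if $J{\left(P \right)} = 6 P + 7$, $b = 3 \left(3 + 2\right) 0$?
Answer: $3025$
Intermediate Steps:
$b = 0$ ($b = 3 \cdot 5 \cdot 0 = 15 \cdot 0 = 0$)
$J{\left(P \right)} = 7 + 6 P$
$\left(J{\left(3 + 5 \right)} + b\right)^{2} = \left(\left(7 + 6 \left(3 + 5\right)\right) + 0\right)^{2} = \left(\left(7 + 6 \cdot 8\right) + 0\right)^{2} = \left(\left(7 + 48\right) + 0\right)^{2} = \left(55 + 0\right)^{2} = 55^{2} = 3025$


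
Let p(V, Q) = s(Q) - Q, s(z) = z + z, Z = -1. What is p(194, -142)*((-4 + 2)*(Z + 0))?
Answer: -284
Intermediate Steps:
s(z) = 2*z
p(V, Q) = Q (p(V, Q) = 2*Q - Q = Q)
p(194, -142)*((-4 + 2)*(Z + 0)) = -142*(-4 + 2)*(-1 + 0) = -(-284)*(-1) = -142*2 = -284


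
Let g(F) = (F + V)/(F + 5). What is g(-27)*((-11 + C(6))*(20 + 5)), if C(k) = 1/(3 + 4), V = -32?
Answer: -56050/77 ≈ -727.92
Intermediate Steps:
C(k) = ⅐ (C(k) = 1/7 = ⅐)
g(F) = (-32 + F)/(5 + F) (g(F) = (F - 32)/(F + 5) = (-32 + F)/(5 + F))
g(-27)*((-11 + C(6))*(20 + 5)) = ((-32 - 27)/(5 - 27))*((-11 + ⅐)*(20 + 5)) = (-59/(-22))*(-76/7*25) = -1/22*(-59)*(-1900/7) = (59/22)*(-1900/7) = -56050/77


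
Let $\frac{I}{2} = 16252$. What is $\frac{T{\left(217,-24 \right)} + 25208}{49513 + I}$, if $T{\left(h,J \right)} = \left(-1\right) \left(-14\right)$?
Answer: $\frac{25222}{82017} \approx 0.30752$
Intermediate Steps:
$I = 32504$ ($I = 2 \cdot 16252 = 32504$)
$T{\left(h,J \right)} = 14$
$\frac{T{\left(217,-24 \right)} + 25208}{49513 + I} = \frac{14 + 25208}{49513 + 32504} = \frac{25222}{82017}$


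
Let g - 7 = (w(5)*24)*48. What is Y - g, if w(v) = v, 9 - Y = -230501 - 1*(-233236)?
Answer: -8493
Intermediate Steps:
Y = -2726 (Y = 9 - (-230501 - 1*(-233236)) = 9 - (-230501 + 233236) = 9 - 1*2735 = 9 - 2735 = -2726)
g = 5767 (g = 7 + (5*24)*48 = 7 + 120*48 = 7 + 5760 = 5767)
Y - g = -2726 - 1*5767 = -2726 - 5767 = -8493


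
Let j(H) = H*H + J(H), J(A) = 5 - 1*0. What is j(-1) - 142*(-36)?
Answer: 5118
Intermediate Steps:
J(A) = 5 (J(A) = 5 + 0 = 5)
j(H) = 5 + H² (j(H) = H*H + 5 = H² + 5 = 5 + H²)
j(-1) - 142*(-36) = (5 + (-1)²) - 142*(-36) = (5 + 1) + 5112 = 6 + 5112 = 5118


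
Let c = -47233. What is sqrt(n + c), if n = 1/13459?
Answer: I*sqrt(8556006704214)/13459 ≈ 217.33*I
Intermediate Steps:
n = 1/13459 ≈ 7.4300e-5
sqrt(n + c) = sqrt(1/13459 - 47233) = sqrt(-635708946/13459) = I*sqrt(8556006704214)/13459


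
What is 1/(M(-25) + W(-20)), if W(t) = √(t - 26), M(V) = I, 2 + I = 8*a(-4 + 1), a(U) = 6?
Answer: 1/47 - I*√46/2162 ≈ 0.021277 - 0.0031371*I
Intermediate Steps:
I = 46 (I = -2 + 8*6 = -2 + 48 = 46)
M(V) = 46
W(t) = √(-26 + t)
1/(M(-25) + W(-20)) = 1/(46 + √(-26 - 20)) = 1/(46 + √(-46)) = 1/(46 + I*√46)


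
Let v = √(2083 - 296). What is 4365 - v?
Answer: 4365 - √1787 ≈ 4322.7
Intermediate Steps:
v = √1787 ≈ 42.273
4365 - v = 4365 - √1787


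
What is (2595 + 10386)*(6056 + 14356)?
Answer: 264968172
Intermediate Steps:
(2595 + 10386)*(6056 + 14356) = 12981*20412 = 264968172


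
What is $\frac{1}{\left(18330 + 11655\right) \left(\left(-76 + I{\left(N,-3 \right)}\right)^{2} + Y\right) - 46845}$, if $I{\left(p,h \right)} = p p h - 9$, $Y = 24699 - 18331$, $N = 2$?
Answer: $\frac{1}{473026500} \approx 2.114 \cdot 10^{-9}$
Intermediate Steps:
$Y = 6368$ ($Y = 24699 - 18331 = 6368$)
$I{\left(p,h \right)} = -9 + h p^{2}$ ($I{\left(p,h \right)} = p^{2} h - 9 = h p^{2} - 9 = -9 + h p^{2}$)
$\frac{1}{\left(18330 + 11655\right) \left(\left(-76 + I{\left(N,-3 \right)}\right)^{2} + Y\right) - 46845} = \frac{1}{\left(18330 + 11655\right) \left(\left(-76 - \left(9 + 3 \cdot 2^{2}\right)\right)^{2} + 6368\right) - 46845} = \frac{1}{29985 \left(\left(-76 - 21\right)^{2} + 6368\right) - 46845} = \frac{1}{29985 \left(\left(-97\right)^{2} + 6368\right) - 46845} = \frac{1}{29985 \left(9409 + 6368\right) - 46845} = \frac{1}{29985 \cdot 15777 - 46845} = \frac{1}{473073345 - 46845} = \frac{1}{473026500}$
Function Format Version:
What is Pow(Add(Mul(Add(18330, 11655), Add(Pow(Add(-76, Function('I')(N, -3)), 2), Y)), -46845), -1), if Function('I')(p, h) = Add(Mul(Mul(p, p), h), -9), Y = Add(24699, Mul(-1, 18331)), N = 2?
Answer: Rational(1, 473026500) ≈ 2.1140e-9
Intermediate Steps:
Y = 6368 (Y = Add(24699, -18331) = 6368)
Function('I')(p, h) = Add(-9, Mul(h, Pow(p, 2))) (Function('I')(p, h) = Add(Mul(Pow(p, 2), h), -9) = Add(Mul(h, Pow(p, 2)), -9) = Add(-9, Mul(h, Pow(p, 2))))
Pow(Add(Mul(Add(18330, 11655), Add(Pow(Add(-76, Function('I')(N, -3)), 2), Y)), -46845), -1) = Pow(Add(Mul(Add(18330, 11655), Add(Pow(Add(-76, Add(-9, Mul(-3, Pow(2, 2)))), 2), 6368)), -46845), -1) = Pow(Add(Mul(29985, Add(Pow(Add(-76, Add(-9, Mul(-3, 4))), 2), 6368)), -46845), -1) = Pow(Add(Mul(29985, Add(Pow(Add(-76, Add(-9, -12)), 2), 6368)), -46845), -1) = Pow(Add(Mul(29985, Add(Pow(Add(-76, -21), 2), 6368)), -46845), -1) = Pow(Add(Mul(29985, Add(Pow(-97, 2), 6368)), -46845), -1) = Pow(Add(Mul(29985, Add(9409, 6368)), -46845), -1) = Pow(Add(Mul(29985, 15777), -46845), -1) = Pow(Add(473073345, -46845), -1) = Pow(473026500, -1) = Rational(1, 473026500)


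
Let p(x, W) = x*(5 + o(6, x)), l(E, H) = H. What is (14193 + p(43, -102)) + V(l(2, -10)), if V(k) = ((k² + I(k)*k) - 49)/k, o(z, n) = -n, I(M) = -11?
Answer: 125429/10 ≈ 12543.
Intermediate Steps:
p(x, W) = x*(5 - x)
V(k) = (-49 + k² - 11*k)/k (V(k) = ((k² - 11*k) - 49)/k = (-49 + k² - 11*k)/k)
(14193 + p(43, -102)) + V(l(2, -10)) = (14193 + 43*(5 - 1*43)) + (-11 - 10 - 49/(-10)) = (14193 + 43*(5 - 43)) + (-11 - 10 - 49*(-⅒)) = (14193 + 43*(-38)) + (-11 - 10 + 49/10) = (14193 - 1634) - 161/10 = 12559 - 161/10 = 125429/10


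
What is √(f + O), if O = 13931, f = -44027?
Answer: 12*I*√209 ≈ 173.48*I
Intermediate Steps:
√(f + O) = √(-44027 + 13931) = √(-30096) = 12*I*√209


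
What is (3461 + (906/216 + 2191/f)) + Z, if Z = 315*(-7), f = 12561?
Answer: 189977921/150732 ≈ 1260.4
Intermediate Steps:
Z = -2205
(3461 + (906/216 + 2191/f)) + Z = (3461 + (906/216 + 2191/12561)) - 2205 = (3461 + (906*(1/216) + 2191*(1/12561))) - 2205 = (3461 + (151/36 + 2191/12561)) - 2205 = (3461 + 658529/150732) - 2205 = 522341981/150732 - 2205 = 189977921/150732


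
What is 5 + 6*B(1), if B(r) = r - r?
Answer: 5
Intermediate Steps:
B(r) = 0
5 + 6*B(1) = 5 + 6*0 = 5 + 0 = 5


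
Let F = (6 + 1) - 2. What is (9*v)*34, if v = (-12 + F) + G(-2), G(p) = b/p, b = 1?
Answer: -2295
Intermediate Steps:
F = 5 (F = 7 - 2 = 5)
G(p) = 1/p
v = -15/2 (v = (-12 + 5) + 1/(-2) = -7 - ½ = -15/2 ≈ -7.5000)
(9*v)*34 = (9*(-15/2))*34 = -135/2*34 = -2295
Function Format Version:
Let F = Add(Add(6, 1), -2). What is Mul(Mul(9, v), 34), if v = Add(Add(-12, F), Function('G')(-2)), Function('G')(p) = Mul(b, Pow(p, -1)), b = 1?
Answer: -2295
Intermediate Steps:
F = 5 (F = Add(7, -2) = 5)
Function('G')(p) = Pow(p, -1) (Function('G')(p) = Mul(1, Pow(p, -1)) = Pow(p, -1))
v = Rational(-15, 2) (v = Add(Add(-12, 5), Pow(-2, -1)) = Add(-7, Rational(-1, 2)) = Rational(-15, 2) ≈ -7.5000)
Mul(Mul(9, v), 34) = Mul(Mul(9, Rational(-15, 2)), 34) = Mul(Rational(-135, 2), 34) = -2295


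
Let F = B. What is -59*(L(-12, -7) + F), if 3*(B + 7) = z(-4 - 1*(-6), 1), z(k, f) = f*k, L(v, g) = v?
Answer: 3245/3 ≈ 1081.7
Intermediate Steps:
B = -19/3 (B = -7 + (1*(-4 - 1*(-6)))/3 = -7 + (1*(-4 + 6))/3 = -7 + (1*2)/3 = -7 + (⅓)*2 = -7 + ⅔ = -19/3 ≈ -6.3333)
F = -19/3 ≈ -6.3333
-59*(L(-12, -7) + F) = -59*(-12 - 19/3) = -59*(-55/3) = 3245/3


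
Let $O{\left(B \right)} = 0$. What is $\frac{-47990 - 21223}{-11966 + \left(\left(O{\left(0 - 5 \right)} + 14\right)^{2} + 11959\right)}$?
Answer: $- \frac{23071}{63} \approx -366.21$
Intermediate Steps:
$\frac{-47990 - 21223}{-11966 + \left(\left(O{\left(0 - 5 \right)} + 14\right)^{2} + 11959\right)} = \frac{-47990 - 21223}{-11966 + \left(\left(0 + 14\right)^{2} + 11959\right)} = - \frac{69213}{-11966 + \left(14^{2} + 11959\right)} = - \frac{69213}{-11966 + \left(196 + 11959\right)} = - \frac{69213}{-11966 + 12155} = - \frac{69213}{189} = \left(-69213\right) \frac{1}{189} = - \frac{23071}{63}$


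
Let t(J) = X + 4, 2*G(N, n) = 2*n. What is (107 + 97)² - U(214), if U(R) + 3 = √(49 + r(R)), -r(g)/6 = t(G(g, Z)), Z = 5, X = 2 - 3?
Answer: 41619 - √31 ≈ 41613.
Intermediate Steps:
X = -1
G(N, n) = n (G(N, n) = (2*n)/2 = n)
t(J) = 3 (t(J) = -1 + 4 = 3)
r(g) = -18 (r(g) = -6*3 = -18)
U(R) = -3 + √31 (U(R) = -3 + √(49 - 18) = -3 + √31)
(107 + 97)² - U(214) = (107 + 97)² - (-3 + √31) = 204² + (3 - √31) = 41616 + (3 - √31) = 41619 - √31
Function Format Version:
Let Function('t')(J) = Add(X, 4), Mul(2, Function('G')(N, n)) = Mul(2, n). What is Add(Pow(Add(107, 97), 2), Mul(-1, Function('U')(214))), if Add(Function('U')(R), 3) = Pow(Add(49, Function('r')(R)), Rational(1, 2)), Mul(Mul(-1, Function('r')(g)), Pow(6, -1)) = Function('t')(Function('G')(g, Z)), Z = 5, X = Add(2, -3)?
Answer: Add(41619, Mul(-1, Pow(31, Rational(1, 2)))) ≈ 41613.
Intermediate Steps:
X = -1
Function('G')(N, n) = n (Function('G')(N, n) = Mul(Rational(1, 2), Mul(2, n)) = n)
Function('t')(J) = 3 (Function('t')(J) = Add(-1, 4) = 3)
Function('r')(g) = -18 (Function('r')(g) = Mul(-6, 3) = -18)
Function('U')(R) = Add(-3, Pow(31, Rational(1, 2))) (Function('U')(R) = Add(-3, Pow(Add(49, -18), Rational(1, 2))) = Add(-3, Pow(31, Rational(1, 2))))
Add(Pow(Add(107, 97), 2), Mul(-1, Function('U')(214))) = Add(Pow(Add(107, 97), 2), Mul(-1, Add(-3, Pow(31, Rational(1, 2))))) = Add(Pow(204, 2), Add(3, Mul(-1, Pow(31, Rational(1, 2))))) = Add(41616, Add(3, Mul(-1, Pow(31, Rational(1, 2))))) = Add(41619, Mul(-1, Pow(31, Rational(1, 2))))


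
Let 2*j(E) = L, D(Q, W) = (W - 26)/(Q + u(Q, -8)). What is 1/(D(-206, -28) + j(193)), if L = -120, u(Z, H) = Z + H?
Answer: -70/4191 ≈ -0.016702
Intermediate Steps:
u(Z, H) = H + Z
D(Q, W) = (-26 + W)/(-8 + 2*Q) (D(Q, W) = (W - 26)/(Q + (-8 + Q)) = (-26 + W)/(-8 + 2*Q))
j(E) = -60 (j(E) = (½)*(-120) = -60)
1/(D(-206, -28) + j(193)) = 1/((-26 - 28)/(2*(-4 - 206)) - 60) = 1/((½)*(-54)/(-210) - 60) = 1/((½)*(-1/210)*(-54) - 60) = 1/(9/70 - 60) = 1/(-4191/70) = -70/4191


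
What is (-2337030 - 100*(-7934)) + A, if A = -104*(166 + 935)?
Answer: -1658134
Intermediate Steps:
A = -114504 (A = -104*1101 = -114504)
(-2337030 - 100*(-7934)) + A = (-2337030 - 100*(-7934)) - 114504 = (-2337030 - 1*(-793400)) - 114504 = (-2337030 + 793400) - 114504 = -1543630 - 114504 = -1658134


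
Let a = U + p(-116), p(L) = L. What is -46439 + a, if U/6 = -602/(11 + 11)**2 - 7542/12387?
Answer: -23264850646/499609 ≈ -46566.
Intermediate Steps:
U = -5553651/499609 (U = 6*(-602/(11 + 11)**2 - 7542/12387) = 6*(-602/(22**2) - 7542*1/12387) = 6*(-602/484 - 2514/4129) = 6*(-602*1/484 - 2514/4129) = 6*(-301/242 - 2514/4129) = 6*(-1851217/999218) = -5553651/499609 ≈ -11.116)
a = -63508295/499609 (a = -5553651/499609 - 116 = -63508295/499609 ≈ -127.12)
-46439 + a = -46439 - 63508295/499609 = -23264850646/499609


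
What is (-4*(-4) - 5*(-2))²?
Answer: 676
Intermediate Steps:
(-4*(-4) - 5*(-2))² = (16 + 10)² = 26² = 676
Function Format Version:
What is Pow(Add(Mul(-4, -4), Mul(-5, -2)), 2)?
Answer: 676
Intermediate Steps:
Pow(Add(Mul(-4, -4), Mul(-5, -2)), 2) = Pow(Add(16, 10), 2) = Pow(26, 2) = 676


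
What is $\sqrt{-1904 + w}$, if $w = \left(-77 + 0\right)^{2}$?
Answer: $5 \sqrt{161} \approx 63.443$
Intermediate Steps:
$w = 5929$ ($w = \left(-77\right)^{2} = 5929$)
$\sqrt{-1904 + w} = \sqrt{-1904 + 5929} = \sqrt{4025} = 5 \sqrt{161}$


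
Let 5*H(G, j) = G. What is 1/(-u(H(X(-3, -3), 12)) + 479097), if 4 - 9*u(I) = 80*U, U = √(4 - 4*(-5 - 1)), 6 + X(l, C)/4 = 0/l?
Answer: 12935607/6197404697987 - 480*√7/6197404697987 ≈ 2.0871e-6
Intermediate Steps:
X(l, C) = -24 (X(l, C) = -24 + 4*(0/l) = -24 + 4*0 = -24 + 0 = -24)
H(G, j) = G/5
U = 2*√7 (U = √(4 - 4*(-6)) = √(4 + 24) = √28 = 2*√7 ≈ 5.2915)
u(I) = 4/9 - 160*√7/9 (u(I) = 4/9 - 80*2*√7/9 = 4/9 - 160*√7/9)
1/(-u(H(X(-3, -3), 12)) + 479097) = 1/(-(4/9 - 160*√7/9) + 479097) = 1/((-4/9 + 160*√7/9) + 479097) = 1/(4311869/9 + 160*√7/9)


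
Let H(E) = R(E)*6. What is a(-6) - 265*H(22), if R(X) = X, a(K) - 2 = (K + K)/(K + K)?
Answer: -34977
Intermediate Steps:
a(K) = 3 (a(K) = 2 + (K + K)/(K + K) = 2 + (2*K)/((2*K)) = 2 + (2*K)*(1/(2*K)) = 2 + 1 = 3)
H(E) = 6*E (H(E) = E*6 = 6*E)
a(-6) - 265*H(22) = 3 - 1590*22 = 3 - 265*132 = 3 - 34980 = -34977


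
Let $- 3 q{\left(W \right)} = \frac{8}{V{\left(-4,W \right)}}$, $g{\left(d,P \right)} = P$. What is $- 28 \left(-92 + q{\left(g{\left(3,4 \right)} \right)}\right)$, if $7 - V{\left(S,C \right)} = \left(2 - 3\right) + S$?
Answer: $\frac{23240}{9} \approx 2582.2$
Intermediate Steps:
$V{\left(S,C \right)} = 8 - S$ ($V{\left(S,C \right)} = 7 - \left(\left(2 - 3\right) + S\right) = 7 - \left(-1 + S\right) = 8 - S$)
$q{\left(W \right)} = - \frac{2}{9}$ ($q{\left(W \right)} = - \frac{8 \frac{1}{8 - -4}}{3} = - \frac{8 \frac{1}{8 + 4}}{3} = - \frac{8 \cdot \frac{1}{12}}{3} = \left(- \frac{1}{3}\right) \frac{2}{3} = - \frac{2}{9}$)
$- 28 \left(-92 + q{\left(g{\left(3,4 \right)} \right)}\right) = - 28 \left(-92 - \frac{2}{9}\right) = \left(-28\right) \left(- \frac{830}{9}\right) = \frac{23240}{9}$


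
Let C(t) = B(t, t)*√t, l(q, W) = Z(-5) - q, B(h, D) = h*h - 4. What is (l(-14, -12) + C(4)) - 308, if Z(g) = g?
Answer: -275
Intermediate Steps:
B(h, D) = -4 + h² (B(h, D) = h² - 4 = -4 + h²)
l(q, W) = -5 - q
C(t) = √t*(-4 + t²) (C(t) = (-4 + t²)*√t = √t*(-4 + t²))
(l(-14, -12) + C(4)) - 308 = ((-5 - 1*(-14)) + √4*(-4 + 4²)) - 308 = ((-5 + 14) + 2*(-4 + 16)) - 308 = (9 + 2*12) - 308 = (9 + 24) - 308 = 33 - 308 = -275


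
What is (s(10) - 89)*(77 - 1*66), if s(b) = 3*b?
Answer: -649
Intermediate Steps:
(s(10) - 89)*(77 - 1*66) = (3*10 - 89)*(77 - 1*66) = (30 - 89)*(77 - 66) = -59*11 = -649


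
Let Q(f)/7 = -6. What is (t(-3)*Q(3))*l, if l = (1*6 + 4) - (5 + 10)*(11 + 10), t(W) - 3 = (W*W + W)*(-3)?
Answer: -192150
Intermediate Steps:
t(W) = 3 - 3*W - 3*W**2 (t(W) = 3 + (W*W + W)*(-3) = 3 + (W**2 + W)*(-3) = 3 + (W + W**2)*(-3) = 3 + (-3*W - 3*W**2) = 3 - 3*W - 3*W**2)
Q(f) = -42 (Q(f) = 7*(-6) = -42)
l = -305 (l = (6 + 4) - 15*21 = 10 - 1*315 = 10 - 315 = -305)
(t(-3)*Q(3))*l = ((3 - 3*(-3) - 3*(-3)**2)*(-42))*(-305) = ((3 + 9 - 3*9)*(-42))*(-305) = ((3 + 9 - 27)*(-42))*(-305) = -15*(-42)*(-305) = 630*(-305) = -192150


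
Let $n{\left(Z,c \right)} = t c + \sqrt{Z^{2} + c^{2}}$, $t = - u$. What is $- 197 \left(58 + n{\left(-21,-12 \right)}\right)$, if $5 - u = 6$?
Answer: $-9062 - 591 \sqrt{65} \approx -13827.0$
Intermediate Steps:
$u = -1$ ($u = 5 - 6 = -1$)
$t = 1$ ($t = \left(-1\right) \left(-1\right) = 1$)
$n{\left(Z,c \right)} = c + \sqrt{Z^{2} + c^{2}}$ ($n{\left(Z,c \right)} = 1 c + \sqrt{Z^{2} + c^{2}} = c + \sqrt{Z^{2} + c^{2}}$)
$- 197 \left(58 + n{\left(-21,-12 \right)}\right) = - 197 \left(58 - \left(12 - \sqrt{\left(-21\right)^{2} + \left(-12\right)^{2}}\right)\right) = - 197 \left(58 - \left(12 - \sqrt{441 + 144}\right)\right) = - 197 \left(58 - \left(12 - \sqrt{585}\right)\right) = - 197 \left(58 - \left(12 - 3 \sqrt{65}\right)\right) = - 197 \left(46 + 3 \sqrt{65}\right) = -9062 - 591 \sqrt{65}$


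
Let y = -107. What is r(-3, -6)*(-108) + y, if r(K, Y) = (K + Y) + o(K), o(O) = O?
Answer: 1189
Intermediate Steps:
r(K, Y) = Y + 2*K (r(K, Y) = (K + Y) + K = Y + 2*K)
r(-3, -6)*(-108) + y = (-6 + 2*(-3))*(-108) - 107 = (-6 - 6)*(-108) - 107 = -12*(-108) - 107 = 1296 - 107 = 1189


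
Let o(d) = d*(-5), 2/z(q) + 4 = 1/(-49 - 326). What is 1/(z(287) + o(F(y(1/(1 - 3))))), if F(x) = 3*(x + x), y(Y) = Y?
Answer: 1501/21765 ≈ 0.068964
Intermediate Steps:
F(x) = 6*x (F(x) = 3*(2*x) = 6*x)
z(q) = -750/1501 (z(q) = 2/(-4 + 1/(-49 - 326)) = 2/(-4 + 1/(-375)) = 2/(-4 - 1/375) = 2/(-1501/375) = 2*(-375/1501) = -750/1501)
o(d) = -5*d
1/(z(287) + o(F(y(1/(1 - 3))))) = 1/(-750/1501 - 30/(1 - 3)) = 1/(-750/1501 - 30/(-2)) = 1/(-750/1501 - 30*(-1)/2) = 1/(-750/1501 - 5*(-3)) = 1/(-750/1501 + 15) = 1/(21765/1501) = 1501/21765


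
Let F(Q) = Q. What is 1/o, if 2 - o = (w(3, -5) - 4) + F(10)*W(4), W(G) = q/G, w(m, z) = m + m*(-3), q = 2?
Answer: ⅐ ≈ 0.14286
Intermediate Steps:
w(m, z) = -2*m (w(m, z) = m - 3*m = -2*m)
W(G) = 2/G
o = 7 (o = 2 - ((-2*3 - 4) + 10*(2/4)) = 2 - ((-6 - 4) + 10*(2*(¼))) = 2 - (-10 + 10*(½)) = 2 - (-10 + 5) = 2 - 1*(-5) = 2 + 5 = 7)
1/o = 1/7 = ⅐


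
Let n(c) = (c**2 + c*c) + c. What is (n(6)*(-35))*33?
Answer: -90090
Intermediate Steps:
n(c) = c + 2*c**2 (n(c) = (c**2 + c**2) + c = 2*c**2 + c = c + 2*c**2)
(n(6)*(-35))*33 = ((6*(1 + 2*6))*(-35))*33 = ((6*(1 + 12))*(-35))*33 = ((6*13)*(-35))*33 = (78*(-35))*33 = -2730*33 = -90090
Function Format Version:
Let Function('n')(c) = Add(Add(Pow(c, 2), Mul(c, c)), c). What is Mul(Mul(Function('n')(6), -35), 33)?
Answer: -90090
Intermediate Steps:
Function('n')(c) = Add(c, Mul(2, Pow(c, 2))) (Function('n')(c) = Add(Add(Pow(c, 2), Pow(c, 2)), c) = Add(Mul(2, Pow(c, 2)), c) = Add(c, Mul(2, Pow(c, 2))))
Mul(Mul(Function('n')(6), -35), 33) = Mul(Mul(Mul(6, Add(1, Mul(2, 6))), -35), 33) = Mul(Mul(Mul(6, Add(1, 12)), -35), 33) = Mul(Mul(Mul(6, 13), -35), 33) = Mul(Mul(78, -35), 33) = Mul(-2730, 33) = -90090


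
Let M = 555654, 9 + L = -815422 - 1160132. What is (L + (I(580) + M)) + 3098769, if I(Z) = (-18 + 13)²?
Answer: 1678885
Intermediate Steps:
L = -1975563 (L = -9 + (-815422 - 1160132) = -9 - 1975554 = -1975563)
I(Z) = 25 (I(Z) = (-5)² = 25)
(L + (I(580) + M)) + 3098769 = (-1975563 + (25 + 555654)) + 3098769 = (-1975563 + 555679) + 3098769 = -1419884 + 3098769 = 1678885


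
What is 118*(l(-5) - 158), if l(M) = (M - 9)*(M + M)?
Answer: -2124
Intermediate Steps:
l(M) = 2*M*(-9 + M) (l(M) = (-9 + M)*(2*M) = 2*M*(-9 + M))
118*(l(-5) - 158) = 118*(2*(-5)*(-9 - 5) - 158) = 118*(2*(-5)*(-14) - 158) = 118*(140 - 158) = 118*(-18) = -2124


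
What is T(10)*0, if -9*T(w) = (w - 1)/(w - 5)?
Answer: 0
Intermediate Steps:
T(w) = -(-1 + w)/(9*(-5 + w)) (T(w) = -(w - 1)/(9*(w - 5)) = -(-1 + w)/(9*(-5 + w)))
T(10)*0 = ((1 - 1*10)/(9*(-5 + 10)))*0 = ((1/9)*(1 - 10)/5)*0 = ((1/9)*(1/5)*(-9))*0 = -1/5*0 = 0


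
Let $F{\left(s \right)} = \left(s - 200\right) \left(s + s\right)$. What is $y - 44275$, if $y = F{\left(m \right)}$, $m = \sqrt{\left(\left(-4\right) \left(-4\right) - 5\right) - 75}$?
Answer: $-44403 - 3200 i \approx -44403.0 - 3200.0 i$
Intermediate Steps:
$m = 8 i$ ($m = \sqrt{\left(16 - 5\right) - 75} = \sqrt{11 - 75} = \sqrt{-64} = 8 i \approx 8.0 i$)
$F{\left(s \right)} = 2 s \left(-200 + s\right)$ ($F{\left(s \right)} = \left(-200 + s\right) 2 s = 2 s \left(-200 + s\right)$)
$y = 16 i \left(-200 + 8 i\right)$ ($y = 2 \cdot 8 i \left(-200 + 8 i\right) = 16 i \left(-200 + 8 i\right) \approx -128.0 - 3200.0 i$)
$y - 44275 = 128 i \left(-25 + i\right) - 44275 = -44275 + 128 i \left(-25 + i\right)$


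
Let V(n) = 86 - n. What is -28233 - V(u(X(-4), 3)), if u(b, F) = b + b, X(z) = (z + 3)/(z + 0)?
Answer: -56637/2 ≈ -28319.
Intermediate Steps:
X(z) = (3 + z)/z
u(b, F) = 2*b
-28233 - V(u(X(-4), 3)) = -28233 - (86 - 2*(3 - 4)/(-4)) = -28233 - (86 - 2*(-1/4*(-1))) = -28233 - (86 - 2/4) = -28233 - (86 - 1*1/2) = -28233 - (86 - 1/2) = -28233 - 1*171/2 = -28233 - 171/2 = -56637/2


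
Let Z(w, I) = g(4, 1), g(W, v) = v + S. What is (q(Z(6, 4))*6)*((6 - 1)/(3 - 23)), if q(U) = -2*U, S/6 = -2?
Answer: -33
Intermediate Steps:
S = -12 (S = 6*(-2) = -12)
g(W, v) = -12 + v (g(W, v) = v - 12 = -12 + v)
Z(w, I) = -11 (Z(w, I) = -12 + 1 = -11)
(q(Z(6, 4))*6)*((6 - 1)/(3 - 23)) = (-2*(-11)*6)*((6 - 1)/(3 - 23)) = (22*6)*(5/(-20)) = 132*(5*(-1/20)) = 132*(-1/4) = -33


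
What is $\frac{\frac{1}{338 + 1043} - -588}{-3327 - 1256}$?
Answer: $- \frac{812029}{6329123} \approx -0.1283$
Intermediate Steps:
$\frac{\frac{1}{338 + 1043} - -588}{-3327 - 1256} = \frac{\frac{1}{1381} + 588}{-4583} = \left(\frac{1}{1381} + 588\right) \left(- \frac{1}{4583}\right) = \frac{812029}{1381} \left(- \frac{1}{4583}\right) = - \frac{812029}{6329123}$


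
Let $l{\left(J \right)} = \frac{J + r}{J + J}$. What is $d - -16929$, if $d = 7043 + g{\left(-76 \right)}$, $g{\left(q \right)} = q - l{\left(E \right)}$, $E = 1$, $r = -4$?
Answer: $\frac{47795}{2} \approx 23898.0$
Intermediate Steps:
$l{\left(J \right)} = \frac{-4 + J}{2 J}$ ($l{\left(J \right)} = \frac{J - 4}{J + J} = \frac{-4 + J}{2 J}$)
$g{\left(q \right)} = \frac{3}{2} + q$ ($g{\left(q \right)} = q - \frac{-4 + 1}{2 \cdot 1} = q - \frac{1}{2} \cdot 1 \left(-3\right) = q - - \frac{3}{2} = q + \frac{3}{2} = \frac{3}{2} + q$)
$d = \frac{13937}{2}$ ($d = 7043 + \left(\frac{3}{2} - 76\right) = 7043 - \frac{149}{2} = \frac{13937}{2} \approx 6968.5$)
$d - -16929 = \frac{13937}{2} - -16929 = \frac{13937}{2} + 16929 = \frac{47795}{2}$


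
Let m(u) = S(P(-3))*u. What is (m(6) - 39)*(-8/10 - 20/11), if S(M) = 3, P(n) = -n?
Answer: 3024/55 ≈ 54.982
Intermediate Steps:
m(u) = 3*u
(m(6) - 39)*(-8/10 - 20/11) = (3*6 - 39)*(-8/10 - 20/11) = (18 - 39)*(-8*⅒ - 20*1/11) = -21*(-⅘ - 20/11) = -21*(-144/55) = 3024/55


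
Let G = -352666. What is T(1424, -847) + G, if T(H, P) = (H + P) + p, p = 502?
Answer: -351587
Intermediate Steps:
T(H, P) = 502 + H + P (T(H, P) = (H + P) + 502 = 502 + H + P)
T(1424, -847) + G = (502 + 1424 - 847) - 352666 = 1079 - 352666 = -351587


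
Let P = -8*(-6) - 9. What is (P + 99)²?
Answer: 19044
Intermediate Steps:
P = 39 (P = 48 - 9 = 39)
(P + 99)² = (39 + 99)² = 138² = 19044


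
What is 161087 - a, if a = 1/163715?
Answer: 26372358204/163715 ≈ 1.6109e+5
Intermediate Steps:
a = 1/163715 ≈ 6.1082e-6
161087 - a = 161087 - 1*1/163715 = 161087 - 1/163715 = 26372358204/163715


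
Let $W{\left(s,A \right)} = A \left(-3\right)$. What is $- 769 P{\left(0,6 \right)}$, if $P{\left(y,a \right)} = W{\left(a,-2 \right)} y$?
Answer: $0$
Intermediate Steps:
$W{\left(s,A \right)} = - 3 A$
$P{\left(y,a \right)} = 6 y$ ($P{\left(y,a \right)} = \left(-3\right) \left(-2\right) y = 6 y$)
$- 769 P{\left(0,6 \right)} = - 769 \cdot 6 \cdot 0 = \left(-769\right) 0 = 0$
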